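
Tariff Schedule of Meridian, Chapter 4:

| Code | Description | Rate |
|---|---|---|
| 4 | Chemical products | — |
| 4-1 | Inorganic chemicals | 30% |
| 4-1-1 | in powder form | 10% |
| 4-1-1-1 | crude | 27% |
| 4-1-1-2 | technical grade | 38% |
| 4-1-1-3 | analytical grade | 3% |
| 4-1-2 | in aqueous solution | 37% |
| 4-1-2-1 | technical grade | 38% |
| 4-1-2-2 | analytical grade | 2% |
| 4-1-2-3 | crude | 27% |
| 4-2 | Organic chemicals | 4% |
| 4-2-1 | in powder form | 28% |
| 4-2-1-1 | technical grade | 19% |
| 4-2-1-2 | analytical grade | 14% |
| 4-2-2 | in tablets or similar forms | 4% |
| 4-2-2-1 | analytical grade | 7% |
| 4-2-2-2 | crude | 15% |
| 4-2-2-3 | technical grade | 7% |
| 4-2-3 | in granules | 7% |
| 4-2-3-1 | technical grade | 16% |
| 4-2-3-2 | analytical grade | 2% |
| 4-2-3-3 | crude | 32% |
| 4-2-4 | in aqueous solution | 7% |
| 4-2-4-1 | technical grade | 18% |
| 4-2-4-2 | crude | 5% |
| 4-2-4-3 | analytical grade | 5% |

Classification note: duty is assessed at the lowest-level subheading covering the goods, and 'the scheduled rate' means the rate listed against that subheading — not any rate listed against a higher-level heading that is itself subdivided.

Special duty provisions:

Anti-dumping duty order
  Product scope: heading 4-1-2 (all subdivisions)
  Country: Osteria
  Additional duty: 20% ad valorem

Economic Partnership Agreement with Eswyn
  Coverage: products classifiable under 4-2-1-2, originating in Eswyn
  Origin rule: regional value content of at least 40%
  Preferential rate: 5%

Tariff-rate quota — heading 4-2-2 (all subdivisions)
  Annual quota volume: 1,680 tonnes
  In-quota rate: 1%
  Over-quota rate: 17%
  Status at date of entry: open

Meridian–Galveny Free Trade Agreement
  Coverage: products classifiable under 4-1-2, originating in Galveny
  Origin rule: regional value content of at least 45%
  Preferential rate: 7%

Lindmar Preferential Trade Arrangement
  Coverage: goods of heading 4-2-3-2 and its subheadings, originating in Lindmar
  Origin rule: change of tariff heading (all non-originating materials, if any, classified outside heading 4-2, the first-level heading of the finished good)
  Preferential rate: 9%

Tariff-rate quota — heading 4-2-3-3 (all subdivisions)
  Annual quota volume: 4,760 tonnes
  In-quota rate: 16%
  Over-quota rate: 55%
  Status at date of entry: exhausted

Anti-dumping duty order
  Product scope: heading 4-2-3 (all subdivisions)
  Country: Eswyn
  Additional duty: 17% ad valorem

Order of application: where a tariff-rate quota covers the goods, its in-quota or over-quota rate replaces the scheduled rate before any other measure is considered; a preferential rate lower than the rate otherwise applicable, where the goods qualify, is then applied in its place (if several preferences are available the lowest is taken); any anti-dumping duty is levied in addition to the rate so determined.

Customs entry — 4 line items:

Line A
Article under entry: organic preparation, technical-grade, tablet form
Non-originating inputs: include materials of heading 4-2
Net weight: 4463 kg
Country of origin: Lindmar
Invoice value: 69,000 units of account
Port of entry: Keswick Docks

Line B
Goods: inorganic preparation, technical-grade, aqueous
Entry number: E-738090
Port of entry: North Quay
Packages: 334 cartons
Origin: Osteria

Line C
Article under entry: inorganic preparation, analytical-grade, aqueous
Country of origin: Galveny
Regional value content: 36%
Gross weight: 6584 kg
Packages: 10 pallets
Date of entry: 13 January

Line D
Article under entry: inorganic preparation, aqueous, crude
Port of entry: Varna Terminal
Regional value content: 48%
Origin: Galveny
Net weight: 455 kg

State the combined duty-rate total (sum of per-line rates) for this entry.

Line A: organic → 4-2; tablet form → 4-2-2; technical-grade → 4-2-2-3. Scheduled 7%. quota on 4-2-2 open → in-quota 1%; Lindmar agreement on 4-2-3-2: 4-2-2-3 not covered. → 1%.
Line B: inorganic → 4-1; aqueous → 4-1-2; technical-grade → 4-1-2-1. Scheduled 38%. anti-dumping (Osteria, 4-1-2): +20%; total 38% + 20% = 58%. → 58%.
Line C: inorganic → 4-1; aqueous → 4-1-2; analytical-grade → 4-1-2-2. Scheduled 2%. Galveny agreement on 4-1-2: RVC < 45%. → 2%.
Line D: inorganic → 4-1; aqueous → 4-1-2; crude → 4-1-2-3. Scheduled 27%. Galveny agreement on 4-1-2: RVC ≥ 45% → 7% available; preferential 7%. → 7%.
Sum: 1% + 58% + 2% + 7% = 68%.

68%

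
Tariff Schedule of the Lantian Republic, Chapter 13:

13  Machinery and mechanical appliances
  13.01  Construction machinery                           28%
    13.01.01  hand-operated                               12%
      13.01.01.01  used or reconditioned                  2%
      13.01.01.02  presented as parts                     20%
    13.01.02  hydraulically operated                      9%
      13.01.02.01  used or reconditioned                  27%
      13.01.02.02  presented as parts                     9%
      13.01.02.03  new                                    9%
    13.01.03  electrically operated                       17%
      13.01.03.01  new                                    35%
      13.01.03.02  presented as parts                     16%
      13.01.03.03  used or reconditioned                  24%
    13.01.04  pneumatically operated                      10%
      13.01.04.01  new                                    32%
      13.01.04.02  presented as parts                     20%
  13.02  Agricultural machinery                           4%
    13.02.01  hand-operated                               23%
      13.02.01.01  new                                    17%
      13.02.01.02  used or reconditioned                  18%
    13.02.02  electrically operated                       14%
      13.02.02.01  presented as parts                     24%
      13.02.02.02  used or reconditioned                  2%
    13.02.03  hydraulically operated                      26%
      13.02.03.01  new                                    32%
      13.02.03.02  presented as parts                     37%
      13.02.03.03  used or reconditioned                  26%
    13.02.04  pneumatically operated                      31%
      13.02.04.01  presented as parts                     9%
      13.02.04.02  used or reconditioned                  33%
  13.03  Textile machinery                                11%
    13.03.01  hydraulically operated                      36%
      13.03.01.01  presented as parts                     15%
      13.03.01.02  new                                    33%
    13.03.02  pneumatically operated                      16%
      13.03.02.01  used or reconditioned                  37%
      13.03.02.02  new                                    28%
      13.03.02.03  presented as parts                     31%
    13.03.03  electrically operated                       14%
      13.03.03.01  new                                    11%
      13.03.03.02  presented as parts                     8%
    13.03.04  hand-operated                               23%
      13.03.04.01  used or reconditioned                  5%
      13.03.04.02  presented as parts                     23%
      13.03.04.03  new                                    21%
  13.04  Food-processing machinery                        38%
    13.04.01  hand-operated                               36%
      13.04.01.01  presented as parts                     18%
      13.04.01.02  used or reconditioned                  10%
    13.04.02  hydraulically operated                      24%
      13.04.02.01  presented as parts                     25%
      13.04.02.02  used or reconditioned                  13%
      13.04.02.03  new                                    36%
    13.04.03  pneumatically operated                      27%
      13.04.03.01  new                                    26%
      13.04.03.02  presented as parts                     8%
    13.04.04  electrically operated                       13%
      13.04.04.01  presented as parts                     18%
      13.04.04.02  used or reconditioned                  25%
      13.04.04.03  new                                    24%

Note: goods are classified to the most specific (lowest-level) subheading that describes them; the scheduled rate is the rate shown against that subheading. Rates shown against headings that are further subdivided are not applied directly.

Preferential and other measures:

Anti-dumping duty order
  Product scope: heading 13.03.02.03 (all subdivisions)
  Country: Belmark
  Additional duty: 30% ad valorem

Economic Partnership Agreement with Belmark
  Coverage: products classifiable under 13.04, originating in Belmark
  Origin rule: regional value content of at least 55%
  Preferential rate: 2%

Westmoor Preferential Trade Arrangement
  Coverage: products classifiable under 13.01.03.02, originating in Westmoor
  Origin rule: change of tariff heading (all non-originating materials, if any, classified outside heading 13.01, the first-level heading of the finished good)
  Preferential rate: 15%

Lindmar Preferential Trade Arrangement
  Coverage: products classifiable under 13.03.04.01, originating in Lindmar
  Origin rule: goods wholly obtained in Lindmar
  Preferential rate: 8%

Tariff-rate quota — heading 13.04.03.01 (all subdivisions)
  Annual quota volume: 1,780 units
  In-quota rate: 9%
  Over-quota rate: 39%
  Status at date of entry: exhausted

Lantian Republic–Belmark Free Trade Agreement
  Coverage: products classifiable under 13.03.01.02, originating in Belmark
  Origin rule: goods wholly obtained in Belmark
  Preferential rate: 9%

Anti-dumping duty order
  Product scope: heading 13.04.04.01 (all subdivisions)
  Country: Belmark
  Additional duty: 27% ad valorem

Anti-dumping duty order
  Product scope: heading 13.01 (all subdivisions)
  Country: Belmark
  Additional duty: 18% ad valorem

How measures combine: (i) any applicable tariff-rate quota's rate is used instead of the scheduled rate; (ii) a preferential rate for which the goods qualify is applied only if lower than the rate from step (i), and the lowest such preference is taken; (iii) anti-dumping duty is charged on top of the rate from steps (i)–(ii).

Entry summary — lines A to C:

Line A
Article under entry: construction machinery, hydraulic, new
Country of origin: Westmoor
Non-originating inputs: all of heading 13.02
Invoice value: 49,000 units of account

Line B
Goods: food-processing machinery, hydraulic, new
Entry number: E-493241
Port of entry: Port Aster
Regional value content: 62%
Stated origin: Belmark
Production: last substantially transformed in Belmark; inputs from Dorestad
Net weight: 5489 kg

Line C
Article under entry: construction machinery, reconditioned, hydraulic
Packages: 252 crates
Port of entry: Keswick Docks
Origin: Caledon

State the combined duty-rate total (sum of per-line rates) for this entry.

Line A: construction → 13.01; hydraulic → 13.01.02; new → 13.01.02.03. Scheduled 9%. Westmoor agreement on 13.01.03.02: 13.01.02.03 not covered. → 9%.
Line B: food-processing → 13.04; hydraulic → 13.04.02; new → 13.04.02.03. Scheduled 36%. Belmark agreement on 13.04: RVC ≥ 55% → 2% available; Belmark agreement on 13.03.01.02: 13.04.02.03 not covered; preferential 2%. → 2%.
Line C: construction → 13.01; hydraulic → 13.01.02; reconditioned → 13.01.02.01. Scheduled 27%. No special measure applies. → 27%.
Sum: 9% + 2% + 27% = 38%.

38%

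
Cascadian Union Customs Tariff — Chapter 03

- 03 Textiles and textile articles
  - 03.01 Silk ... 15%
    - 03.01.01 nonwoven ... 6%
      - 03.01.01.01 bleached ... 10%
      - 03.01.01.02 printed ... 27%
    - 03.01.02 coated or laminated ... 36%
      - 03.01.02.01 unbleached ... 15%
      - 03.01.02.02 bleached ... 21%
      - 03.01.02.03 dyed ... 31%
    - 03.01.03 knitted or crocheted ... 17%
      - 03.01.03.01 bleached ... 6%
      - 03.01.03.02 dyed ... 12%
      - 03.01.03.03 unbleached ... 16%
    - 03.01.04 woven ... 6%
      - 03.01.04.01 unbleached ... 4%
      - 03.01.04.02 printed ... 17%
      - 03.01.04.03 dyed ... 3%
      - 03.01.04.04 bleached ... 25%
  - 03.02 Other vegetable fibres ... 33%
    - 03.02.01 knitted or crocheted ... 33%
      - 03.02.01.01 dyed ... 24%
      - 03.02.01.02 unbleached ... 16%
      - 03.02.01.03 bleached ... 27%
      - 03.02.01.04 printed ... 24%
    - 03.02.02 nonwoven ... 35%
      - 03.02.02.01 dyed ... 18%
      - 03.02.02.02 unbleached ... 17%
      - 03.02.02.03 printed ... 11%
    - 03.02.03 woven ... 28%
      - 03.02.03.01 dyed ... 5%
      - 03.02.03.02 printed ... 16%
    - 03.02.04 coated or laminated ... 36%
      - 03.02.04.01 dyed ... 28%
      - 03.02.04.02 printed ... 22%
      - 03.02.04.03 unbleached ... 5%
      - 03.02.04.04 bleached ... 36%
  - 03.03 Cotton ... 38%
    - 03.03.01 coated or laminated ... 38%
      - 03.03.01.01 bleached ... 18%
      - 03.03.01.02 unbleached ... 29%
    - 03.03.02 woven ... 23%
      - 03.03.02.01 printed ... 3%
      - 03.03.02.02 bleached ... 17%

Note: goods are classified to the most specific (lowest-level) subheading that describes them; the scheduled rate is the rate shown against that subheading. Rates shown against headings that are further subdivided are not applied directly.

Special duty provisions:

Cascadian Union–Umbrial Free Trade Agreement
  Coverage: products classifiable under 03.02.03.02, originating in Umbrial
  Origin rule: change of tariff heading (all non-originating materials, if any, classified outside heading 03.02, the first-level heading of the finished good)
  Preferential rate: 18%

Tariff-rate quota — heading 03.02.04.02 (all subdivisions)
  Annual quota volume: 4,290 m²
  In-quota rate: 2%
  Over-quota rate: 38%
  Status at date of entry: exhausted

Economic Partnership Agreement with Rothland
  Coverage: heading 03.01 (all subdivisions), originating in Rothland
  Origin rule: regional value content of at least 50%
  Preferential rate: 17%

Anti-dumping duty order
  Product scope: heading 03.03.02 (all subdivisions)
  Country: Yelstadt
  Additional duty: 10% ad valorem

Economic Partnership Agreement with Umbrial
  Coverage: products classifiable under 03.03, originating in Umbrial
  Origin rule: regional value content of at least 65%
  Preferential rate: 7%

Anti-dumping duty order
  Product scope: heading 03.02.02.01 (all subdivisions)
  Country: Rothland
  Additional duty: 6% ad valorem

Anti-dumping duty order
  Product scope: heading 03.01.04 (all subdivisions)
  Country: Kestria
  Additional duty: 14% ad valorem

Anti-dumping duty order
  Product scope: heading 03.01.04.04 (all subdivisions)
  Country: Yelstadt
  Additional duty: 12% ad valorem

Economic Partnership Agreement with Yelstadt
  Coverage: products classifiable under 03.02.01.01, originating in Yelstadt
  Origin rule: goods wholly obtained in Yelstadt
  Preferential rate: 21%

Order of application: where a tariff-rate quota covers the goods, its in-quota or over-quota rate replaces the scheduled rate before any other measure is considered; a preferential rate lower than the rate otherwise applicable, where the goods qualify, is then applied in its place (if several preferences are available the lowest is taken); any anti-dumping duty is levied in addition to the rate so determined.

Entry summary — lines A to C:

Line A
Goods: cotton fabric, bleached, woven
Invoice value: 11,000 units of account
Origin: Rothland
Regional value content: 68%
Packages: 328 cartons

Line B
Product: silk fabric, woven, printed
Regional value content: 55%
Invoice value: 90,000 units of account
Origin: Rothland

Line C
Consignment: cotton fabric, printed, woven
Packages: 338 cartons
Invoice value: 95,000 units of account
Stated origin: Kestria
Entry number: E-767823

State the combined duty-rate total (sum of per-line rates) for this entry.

37%

Line A: cotton → 03.03; woven → 03.03.02; bleached → 03.03.02.02. Scheduled 17%. Rothland agreement on 03.01: 03.03.02.02 not covered. → 17%.
Line B: silk → 03.01; woven → 03.01.04; printed → 03.01.04.02. Scheduled 17%. Rothland agreement on 03.01: RVC ≥ 50% → 17% available; preference 17% not lower than 17% → no reduction. → 17%.
Line C: cotton → 03.03; woven → 03.03.02; printed → 03.03.02.01. Scheduled 3%. No special measure applies. → 3%.
Sum: 17% + 17% + 3% = 37%.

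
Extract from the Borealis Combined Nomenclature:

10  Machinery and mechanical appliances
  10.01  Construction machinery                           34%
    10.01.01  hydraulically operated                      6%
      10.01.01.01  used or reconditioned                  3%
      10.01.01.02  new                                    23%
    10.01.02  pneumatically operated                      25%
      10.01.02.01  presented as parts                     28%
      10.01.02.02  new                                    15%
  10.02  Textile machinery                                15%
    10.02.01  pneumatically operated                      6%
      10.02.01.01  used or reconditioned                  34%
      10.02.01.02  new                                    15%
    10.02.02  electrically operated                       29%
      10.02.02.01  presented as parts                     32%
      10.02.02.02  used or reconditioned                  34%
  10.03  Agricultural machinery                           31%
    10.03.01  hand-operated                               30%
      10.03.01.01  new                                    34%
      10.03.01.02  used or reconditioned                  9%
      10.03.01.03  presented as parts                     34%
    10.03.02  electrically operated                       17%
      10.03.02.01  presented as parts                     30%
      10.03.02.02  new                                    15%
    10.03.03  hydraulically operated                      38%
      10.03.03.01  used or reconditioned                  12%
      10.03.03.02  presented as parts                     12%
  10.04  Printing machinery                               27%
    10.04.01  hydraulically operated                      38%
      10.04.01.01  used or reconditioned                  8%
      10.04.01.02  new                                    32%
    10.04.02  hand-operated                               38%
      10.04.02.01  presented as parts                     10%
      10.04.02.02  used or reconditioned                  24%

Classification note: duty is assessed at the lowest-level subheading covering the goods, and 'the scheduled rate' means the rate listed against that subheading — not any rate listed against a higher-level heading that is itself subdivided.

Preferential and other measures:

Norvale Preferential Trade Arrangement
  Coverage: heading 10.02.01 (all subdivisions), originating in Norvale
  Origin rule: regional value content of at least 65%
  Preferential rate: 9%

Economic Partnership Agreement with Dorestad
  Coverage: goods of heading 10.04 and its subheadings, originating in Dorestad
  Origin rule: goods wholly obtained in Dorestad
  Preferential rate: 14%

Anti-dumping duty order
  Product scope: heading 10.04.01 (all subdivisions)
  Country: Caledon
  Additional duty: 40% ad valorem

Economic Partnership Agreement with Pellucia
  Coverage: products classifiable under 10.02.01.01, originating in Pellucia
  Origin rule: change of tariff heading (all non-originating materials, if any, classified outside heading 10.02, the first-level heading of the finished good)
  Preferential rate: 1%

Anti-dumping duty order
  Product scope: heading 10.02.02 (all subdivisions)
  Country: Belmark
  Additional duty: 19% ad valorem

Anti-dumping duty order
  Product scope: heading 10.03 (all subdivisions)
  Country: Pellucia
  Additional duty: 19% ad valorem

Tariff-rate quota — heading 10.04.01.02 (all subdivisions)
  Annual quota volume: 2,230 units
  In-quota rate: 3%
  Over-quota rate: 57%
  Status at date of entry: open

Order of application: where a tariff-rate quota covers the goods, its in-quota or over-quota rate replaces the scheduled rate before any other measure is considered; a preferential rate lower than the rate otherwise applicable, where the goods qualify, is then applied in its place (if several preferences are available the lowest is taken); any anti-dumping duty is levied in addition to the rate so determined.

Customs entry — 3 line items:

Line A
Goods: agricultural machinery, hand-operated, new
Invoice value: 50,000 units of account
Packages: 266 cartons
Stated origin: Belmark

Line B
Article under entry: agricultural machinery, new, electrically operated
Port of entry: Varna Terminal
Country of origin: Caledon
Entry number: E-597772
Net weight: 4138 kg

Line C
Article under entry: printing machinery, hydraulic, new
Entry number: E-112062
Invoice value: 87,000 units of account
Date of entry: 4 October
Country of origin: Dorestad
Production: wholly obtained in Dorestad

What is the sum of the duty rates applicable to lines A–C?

52%

Line A: agricultural → 10.03; hand-operated → 10.03.01; new → 10.03.01.01. Scheduled 34%. No special measure applies. → 34%.
Line B: agricultural → 10.03; electrically operated → 10.03.02; new → 10.03.02.02. Scheduled 15%. No special measure applies. → 15%.
Line C: printing → 10.04; hydraulic → 10.04.01; new → 10.04.01.02. Scheduled 32%. quota on 10.04.01.02 open → in-quota 3%; Dorestad agreement on 10.04: wholly obtained → 14% available; preference 14% not lower than 3% → no reduction. → 3%.
Sum: 34% + 15% + 3% = 52%.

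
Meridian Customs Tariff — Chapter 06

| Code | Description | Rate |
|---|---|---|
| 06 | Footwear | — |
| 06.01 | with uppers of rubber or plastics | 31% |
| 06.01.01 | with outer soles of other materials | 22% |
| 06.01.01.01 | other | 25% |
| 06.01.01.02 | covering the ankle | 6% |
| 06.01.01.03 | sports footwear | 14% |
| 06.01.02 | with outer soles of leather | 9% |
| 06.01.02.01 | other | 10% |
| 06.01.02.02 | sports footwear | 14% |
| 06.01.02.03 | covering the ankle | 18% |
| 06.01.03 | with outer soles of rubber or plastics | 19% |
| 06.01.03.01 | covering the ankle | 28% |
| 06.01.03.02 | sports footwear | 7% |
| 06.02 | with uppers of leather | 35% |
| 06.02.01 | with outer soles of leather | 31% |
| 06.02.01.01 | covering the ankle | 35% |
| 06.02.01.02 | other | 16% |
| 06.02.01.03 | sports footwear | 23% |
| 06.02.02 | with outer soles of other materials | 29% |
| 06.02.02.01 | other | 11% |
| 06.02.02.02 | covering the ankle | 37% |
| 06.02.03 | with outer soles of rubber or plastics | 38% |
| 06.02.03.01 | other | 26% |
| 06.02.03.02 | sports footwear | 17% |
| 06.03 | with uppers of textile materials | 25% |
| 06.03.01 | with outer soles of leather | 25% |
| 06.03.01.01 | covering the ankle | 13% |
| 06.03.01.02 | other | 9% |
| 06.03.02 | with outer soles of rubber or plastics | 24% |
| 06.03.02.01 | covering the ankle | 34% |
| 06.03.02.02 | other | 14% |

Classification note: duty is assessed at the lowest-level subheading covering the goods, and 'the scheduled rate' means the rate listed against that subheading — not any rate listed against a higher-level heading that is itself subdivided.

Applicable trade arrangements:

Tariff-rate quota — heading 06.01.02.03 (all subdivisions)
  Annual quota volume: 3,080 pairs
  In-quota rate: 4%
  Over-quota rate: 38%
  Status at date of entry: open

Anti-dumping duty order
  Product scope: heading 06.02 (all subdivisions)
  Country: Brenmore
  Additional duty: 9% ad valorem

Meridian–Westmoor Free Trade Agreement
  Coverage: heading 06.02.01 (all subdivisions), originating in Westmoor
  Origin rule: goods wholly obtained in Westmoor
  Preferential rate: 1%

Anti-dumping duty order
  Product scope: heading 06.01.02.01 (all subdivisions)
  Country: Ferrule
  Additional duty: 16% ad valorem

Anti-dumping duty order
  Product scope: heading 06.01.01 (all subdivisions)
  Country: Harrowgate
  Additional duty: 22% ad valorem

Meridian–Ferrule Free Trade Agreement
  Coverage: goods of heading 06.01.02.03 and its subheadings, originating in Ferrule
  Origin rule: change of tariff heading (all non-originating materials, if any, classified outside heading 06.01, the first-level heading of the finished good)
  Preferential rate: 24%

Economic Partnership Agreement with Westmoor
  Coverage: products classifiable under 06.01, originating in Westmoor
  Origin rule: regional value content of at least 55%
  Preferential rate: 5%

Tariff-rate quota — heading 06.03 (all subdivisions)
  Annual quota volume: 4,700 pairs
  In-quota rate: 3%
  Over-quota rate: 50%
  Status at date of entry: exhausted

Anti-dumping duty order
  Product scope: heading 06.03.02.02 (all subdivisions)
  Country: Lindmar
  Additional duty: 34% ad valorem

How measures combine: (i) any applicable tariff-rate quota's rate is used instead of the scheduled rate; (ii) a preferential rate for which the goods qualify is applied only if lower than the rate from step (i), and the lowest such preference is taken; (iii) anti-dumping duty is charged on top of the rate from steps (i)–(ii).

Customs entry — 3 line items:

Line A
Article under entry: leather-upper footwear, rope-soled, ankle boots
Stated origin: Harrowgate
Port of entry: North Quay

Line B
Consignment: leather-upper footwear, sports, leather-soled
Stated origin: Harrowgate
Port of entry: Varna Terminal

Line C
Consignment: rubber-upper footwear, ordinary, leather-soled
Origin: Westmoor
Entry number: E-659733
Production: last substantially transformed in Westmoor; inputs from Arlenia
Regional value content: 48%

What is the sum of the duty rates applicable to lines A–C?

70%

Line A: leather-upper → 06.02; rope-soled → 06.02.02; ankle boots → 06.02.02.02. Scheduled 37%. No special measure applies. → 37%.
Line B: leather-upper → 06.02; leather-soled → 06.02.01; sports → 06.02.01.03. Scheduled 23%. No special measure applies. → 23%.
Line C: rubber-upper → 06.01; leather-soled → 06.01.02; ordinary → 06.01.02.01. Scheduled 10%. Westmoor agreement on 06.02.01: 06.01.02.01 not covered; Westmoor agreement on 06.01: RVC < 55%. → 10%.
Sum: 37% + 23% + 10% = 70%.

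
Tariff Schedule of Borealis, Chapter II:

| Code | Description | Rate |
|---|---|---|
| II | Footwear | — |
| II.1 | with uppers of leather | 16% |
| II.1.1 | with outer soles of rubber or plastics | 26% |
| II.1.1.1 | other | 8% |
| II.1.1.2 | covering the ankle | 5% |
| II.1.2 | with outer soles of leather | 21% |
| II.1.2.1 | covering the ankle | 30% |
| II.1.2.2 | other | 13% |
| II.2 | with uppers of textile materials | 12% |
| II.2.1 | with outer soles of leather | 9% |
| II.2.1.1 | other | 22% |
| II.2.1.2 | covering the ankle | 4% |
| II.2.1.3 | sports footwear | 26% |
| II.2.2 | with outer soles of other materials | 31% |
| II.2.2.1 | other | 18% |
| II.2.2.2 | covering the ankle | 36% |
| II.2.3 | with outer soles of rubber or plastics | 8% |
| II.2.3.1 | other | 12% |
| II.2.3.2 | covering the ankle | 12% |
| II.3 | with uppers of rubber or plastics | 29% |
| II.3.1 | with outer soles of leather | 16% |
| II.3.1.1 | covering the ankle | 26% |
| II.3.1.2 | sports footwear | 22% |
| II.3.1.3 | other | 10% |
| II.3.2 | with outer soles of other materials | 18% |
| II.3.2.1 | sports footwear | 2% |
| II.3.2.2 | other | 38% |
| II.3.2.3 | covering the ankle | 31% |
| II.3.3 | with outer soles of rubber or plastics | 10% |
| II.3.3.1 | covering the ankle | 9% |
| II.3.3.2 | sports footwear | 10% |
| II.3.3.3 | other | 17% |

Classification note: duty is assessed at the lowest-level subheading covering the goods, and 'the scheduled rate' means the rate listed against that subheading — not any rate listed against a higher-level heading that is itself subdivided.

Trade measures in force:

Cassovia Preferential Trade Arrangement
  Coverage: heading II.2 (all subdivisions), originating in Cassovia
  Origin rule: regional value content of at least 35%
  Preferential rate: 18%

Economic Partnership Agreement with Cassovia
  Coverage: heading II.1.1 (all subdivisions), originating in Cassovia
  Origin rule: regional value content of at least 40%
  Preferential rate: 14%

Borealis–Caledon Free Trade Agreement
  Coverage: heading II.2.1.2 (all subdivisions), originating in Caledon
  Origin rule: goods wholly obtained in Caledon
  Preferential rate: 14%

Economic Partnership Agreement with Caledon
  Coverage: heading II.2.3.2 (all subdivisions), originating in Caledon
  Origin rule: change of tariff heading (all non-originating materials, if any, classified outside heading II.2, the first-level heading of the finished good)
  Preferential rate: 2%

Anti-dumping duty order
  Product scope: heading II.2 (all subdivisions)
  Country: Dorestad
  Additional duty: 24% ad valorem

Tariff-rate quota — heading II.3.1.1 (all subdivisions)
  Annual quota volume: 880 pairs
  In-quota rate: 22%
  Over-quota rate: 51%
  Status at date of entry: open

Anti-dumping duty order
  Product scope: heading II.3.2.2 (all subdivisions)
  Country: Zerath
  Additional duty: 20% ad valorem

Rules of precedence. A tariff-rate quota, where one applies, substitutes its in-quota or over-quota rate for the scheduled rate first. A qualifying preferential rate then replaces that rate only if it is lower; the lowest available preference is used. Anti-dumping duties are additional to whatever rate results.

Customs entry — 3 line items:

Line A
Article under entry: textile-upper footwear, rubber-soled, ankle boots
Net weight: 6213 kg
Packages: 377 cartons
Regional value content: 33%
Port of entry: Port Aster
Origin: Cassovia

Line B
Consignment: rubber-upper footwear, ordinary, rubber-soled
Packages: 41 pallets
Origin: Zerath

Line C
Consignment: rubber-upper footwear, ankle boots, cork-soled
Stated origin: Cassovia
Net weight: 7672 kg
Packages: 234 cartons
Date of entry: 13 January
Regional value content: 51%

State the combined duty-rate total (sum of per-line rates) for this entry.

60%

Line A: textile-upper → II.2; rubber-soled → II.2.3; ankle boots → II.2.3.2. Scheduled 12%. Cassovia agreement on II.2: RVC < 35%; Cassovia agreement on II.1.1: II.2.3.2 not covered. → 12%.
Line B: rubber-upper → II.3; rubber-soled → II.3.3; ordinary → II.3.3.3. Scheduled 17%. No special measure applies. → 17%.
Line C: rubber-upper → II.3; cork-soled → II.3.2; ankle boots → II.3.2.3. Scheduled 31%. Cassovia agreement on II.2: II.3.2.3 not covered; Cassovia agreement on II.1.1: II.3.2.3 not covered. → 31%.
Sum: 12% + 17% + 31% = 60%.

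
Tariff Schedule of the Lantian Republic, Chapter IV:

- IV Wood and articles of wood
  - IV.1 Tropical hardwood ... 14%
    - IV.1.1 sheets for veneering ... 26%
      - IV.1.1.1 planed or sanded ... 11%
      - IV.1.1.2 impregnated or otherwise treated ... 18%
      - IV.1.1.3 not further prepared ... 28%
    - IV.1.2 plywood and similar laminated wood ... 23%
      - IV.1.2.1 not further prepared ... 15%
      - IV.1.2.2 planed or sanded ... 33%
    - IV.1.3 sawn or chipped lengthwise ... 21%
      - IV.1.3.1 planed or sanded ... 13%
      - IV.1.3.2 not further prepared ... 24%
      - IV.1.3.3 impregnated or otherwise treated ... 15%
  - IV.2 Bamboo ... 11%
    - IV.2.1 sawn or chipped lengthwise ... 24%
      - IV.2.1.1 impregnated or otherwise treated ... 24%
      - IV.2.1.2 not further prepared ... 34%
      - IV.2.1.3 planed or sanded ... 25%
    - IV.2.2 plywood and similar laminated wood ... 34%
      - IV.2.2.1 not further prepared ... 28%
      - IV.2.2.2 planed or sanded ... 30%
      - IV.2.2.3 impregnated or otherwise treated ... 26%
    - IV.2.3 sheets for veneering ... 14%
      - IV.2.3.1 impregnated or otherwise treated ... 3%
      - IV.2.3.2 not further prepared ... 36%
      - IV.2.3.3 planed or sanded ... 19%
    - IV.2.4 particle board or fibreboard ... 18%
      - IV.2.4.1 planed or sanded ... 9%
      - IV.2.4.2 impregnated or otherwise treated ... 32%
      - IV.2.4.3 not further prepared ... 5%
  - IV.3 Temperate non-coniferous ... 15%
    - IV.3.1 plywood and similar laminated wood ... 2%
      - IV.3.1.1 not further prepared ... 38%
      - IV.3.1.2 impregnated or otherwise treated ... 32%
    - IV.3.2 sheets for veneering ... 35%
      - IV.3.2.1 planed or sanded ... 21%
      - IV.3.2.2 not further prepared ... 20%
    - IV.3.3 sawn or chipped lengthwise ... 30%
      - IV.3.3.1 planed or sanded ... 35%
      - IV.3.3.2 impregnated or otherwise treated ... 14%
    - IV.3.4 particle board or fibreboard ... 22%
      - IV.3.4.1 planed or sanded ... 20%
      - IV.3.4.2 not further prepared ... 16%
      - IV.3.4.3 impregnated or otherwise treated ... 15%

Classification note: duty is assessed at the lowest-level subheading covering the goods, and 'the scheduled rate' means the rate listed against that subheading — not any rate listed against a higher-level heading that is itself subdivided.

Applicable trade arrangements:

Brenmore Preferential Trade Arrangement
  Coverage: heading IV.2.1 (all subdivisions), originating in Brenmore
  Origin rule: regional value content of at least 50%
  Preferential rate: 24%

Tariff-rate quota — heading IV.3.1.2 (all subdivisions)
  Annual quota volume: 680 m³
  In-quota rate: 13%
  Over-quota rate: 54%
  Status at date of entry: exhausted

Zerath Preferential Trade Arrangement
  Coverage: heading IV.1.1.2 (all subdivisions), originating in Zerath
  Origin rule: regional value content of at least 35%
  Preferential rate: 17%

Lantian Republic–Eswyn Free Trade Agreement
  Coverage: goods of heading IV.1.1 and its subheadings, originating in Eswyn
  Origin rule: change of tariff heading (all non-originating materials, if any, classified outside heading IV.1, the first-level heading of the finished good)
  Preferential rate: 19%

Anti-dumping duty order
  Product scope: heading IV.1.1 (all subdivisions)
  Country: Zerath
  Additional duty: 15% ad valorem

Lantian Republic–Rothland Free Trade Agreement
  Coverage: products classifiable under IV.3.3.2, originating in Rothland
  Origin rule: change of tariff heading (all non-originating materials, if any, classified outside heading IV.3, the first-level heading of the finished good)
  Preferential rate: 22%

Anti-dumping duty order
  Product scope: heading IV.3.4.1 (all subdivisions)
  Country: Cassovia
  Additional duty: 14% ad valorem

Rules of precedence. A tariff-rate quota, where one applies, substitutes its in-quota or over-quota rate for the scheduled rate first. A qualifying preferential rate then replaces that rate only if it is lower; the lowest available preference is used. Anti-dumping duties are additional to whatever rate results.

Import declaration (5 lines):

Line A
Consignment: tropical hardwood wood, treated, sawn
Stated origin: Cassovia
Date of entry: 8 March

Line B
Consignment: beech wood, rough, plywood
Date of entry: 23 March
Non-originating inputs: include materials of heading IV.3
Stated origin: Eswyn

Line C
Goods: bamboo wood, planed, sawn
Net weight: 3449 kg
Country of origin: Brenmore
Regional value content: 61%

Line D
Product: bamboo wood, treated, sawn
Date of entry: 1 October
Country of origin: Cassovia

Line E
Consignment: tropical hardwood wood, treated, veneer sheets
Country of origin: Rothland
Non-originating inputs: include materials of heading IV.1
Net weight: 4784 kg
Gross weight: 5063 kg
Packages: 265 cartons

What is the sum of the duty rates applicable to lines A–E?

Line A: tropical hardwood → IV.1; sawn → IV.1.3; treated → IV.1.3.3. Scheduled 15%. No special measure applies. → 15%.
Line B: beech → IV.3; plywood → IV.3.1; rough → IV.3.1.1. Scheduled 38%. Eswyn agreement on IV.1.1: IV.3.1.1 not covered. → 38%.
Line C: bamboo → IV.2; sawn → IV.2.1; planed → IV.2.1.3. Scheduled 25%. Brenmore agreement on IV.2.1: RVC ≥ 50% → 24% available; preferential 24%. → 24%.
Line D: bamboo → IV.2; sawn → IV.2.1; treated → IV.2.1.1. Scheduled 24%. No special measure applies. → 24%.
Line E: tropical hardwood → IV.1; veneer sheets → IV.1.1; treated → IV.1.1.2. Scheduled 18%. Rothland agreement on IV.3.3.2: IV.1.1.2 not covered. → 18%.
Sum: 15% + 38% + 24% + 24% + 18% = 119%.

119%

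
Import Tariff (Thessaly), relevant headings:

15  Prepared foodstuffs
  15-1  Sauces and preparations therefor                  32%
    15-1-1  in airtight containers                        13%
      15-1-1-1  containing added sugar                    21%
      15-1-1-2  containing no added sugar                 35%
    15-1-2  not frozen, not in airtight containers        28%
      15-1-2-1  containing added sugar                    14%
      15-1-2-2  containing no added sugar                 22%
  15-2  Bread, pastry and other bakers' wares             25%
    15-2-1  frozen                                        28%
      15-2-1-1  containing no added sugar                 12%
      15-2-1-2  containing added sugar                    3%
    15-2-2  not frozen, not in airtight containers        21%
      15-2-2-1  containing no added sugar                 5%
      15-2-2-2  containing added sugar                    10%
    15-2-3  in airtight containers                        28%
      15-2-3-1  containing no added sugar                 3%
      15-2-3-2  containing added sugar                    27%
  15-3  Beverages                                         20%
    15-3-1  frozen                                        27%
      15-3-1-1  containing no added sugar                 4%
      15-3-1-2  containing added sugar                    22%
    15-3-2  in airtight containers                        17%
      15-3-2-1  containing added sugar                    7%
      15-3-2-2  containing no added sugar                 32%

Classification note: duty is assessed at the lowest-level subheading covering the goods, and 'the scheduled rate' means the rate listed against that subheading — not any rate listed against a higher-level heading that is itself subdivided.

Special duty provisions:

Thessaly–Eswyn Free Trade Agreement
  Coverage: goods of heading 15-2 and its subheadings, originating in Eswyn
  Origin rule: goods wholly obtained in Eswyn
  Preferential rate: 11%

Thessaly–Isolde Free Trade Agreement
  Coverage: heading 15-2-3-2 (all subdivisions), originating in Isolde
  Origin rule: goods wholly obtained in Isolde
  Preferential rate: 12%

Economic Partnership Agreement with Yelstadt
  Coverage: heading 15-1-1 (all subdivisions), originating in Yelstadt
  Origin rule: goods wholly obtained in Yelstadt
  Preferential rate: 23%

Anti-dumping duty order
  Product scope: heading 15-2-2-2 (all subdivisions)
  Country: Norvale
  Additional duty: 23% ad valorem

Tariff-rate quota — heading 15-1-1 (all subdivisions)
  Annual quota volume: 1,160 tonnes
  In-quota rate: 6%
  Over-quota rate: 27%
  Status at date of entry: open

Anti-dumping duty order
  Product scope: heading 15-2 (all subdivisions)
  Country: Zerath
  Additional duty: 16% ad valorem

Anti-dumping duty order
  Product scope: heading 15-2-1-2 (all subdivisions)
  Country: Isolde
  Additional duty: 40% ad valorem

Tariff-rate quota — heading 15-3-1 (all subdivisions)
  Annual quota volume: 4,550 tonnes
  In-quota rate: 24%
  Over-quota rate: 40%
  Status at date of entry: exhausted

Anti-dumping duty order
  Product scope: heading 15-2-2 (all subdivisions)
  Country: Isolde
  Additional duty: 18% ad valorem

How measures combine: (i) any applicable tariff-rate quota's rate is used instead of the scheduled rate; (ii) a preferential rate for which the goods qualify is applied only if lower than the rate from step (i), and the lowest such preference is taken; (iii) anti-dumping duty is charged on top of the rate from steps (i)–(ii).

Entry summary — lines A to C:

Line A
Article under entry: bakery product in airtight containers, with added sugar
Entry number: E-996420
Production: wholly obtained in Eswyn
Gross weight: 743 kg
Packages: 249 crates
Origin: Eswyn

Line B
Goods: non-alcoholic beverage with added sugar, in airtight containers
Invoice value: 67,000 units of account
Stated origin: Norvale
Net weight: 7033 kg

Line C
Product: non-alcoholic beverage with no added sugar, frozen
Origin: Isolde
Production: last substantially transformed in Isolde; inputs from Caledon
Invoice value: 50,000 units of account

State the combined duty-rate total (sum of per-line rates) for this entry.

58%

Line A: bakery product → 15-2; in airtight containers → 15-2-3; with added sugar → 15-2-3-2. Scheduled 27%. Eswyn agreement on 15-2: wholly obtained → 11% available; preferential 11%. → 11%.
Line B: non-alcoholic beverage → 15-3; in airtight containers → 15-3-2; with added sugar → 15-3-2-1. Scheduled 7%. No special measure applies. → 7%.
Line C: non-alcoholic beverage → 15-3; frozen → 15-3-1; with no added sugar → 15-3-1-1. Scheduled 4%. quota on 15-3-1 exhausted → over-quota 40%; Isolde agreement on 15-2-3-2: 15-3-1-1 not covered. → 40%.
Sum: 11% + 7% + 40% = 58%.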